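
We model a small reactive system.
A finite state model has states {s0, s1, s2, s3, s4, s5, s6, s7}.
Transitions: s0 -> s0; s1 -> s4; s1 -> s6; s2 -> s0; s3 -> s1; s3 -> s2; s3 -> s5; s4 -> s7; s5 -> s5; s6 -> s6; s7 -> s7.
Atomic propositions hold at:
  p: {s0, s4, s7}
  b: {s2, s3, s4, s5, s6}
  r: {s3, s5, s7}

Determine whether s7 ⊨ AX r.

Yes

Sat(AX r) = {s : every successor in {s3, s5, s7}} = {s4, s5, s7}
s7 ∈ Sat(AX r) = {s4, s5, s7}, so the formula holds at s7.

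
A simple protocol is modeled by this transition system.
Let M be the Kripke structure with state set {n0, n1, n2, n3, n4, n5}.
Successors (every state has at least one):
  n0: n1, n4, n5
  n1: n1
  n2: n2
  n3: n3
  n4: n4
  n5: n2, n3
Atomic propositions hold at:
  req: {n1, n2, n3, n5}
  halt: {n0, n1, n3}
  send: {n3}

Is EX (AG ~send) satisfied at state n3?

No

Sat(~send) = {n0, n1, n2, n4, n5}
AG ~send: greatest fixpoint, start Z0 = {n0, n1, n2, n4, n5}, keep only states in Sat with every successor in Z. Z1 = {n0, n1, n2, n4}; Z2 = {n1, n2, n4}; fixed.
Sat(AG ~send) = {n1, n2, n4}
Sat(EX (AG ~send)) = {s : some successor in {n1, n2, n4}} = {n0, n1, n2, n4, n5}
n3 ∉ Sat(EX (AG ~send)) = {n0, n1, n2, n4, n5}, so the formula does not hold at n3.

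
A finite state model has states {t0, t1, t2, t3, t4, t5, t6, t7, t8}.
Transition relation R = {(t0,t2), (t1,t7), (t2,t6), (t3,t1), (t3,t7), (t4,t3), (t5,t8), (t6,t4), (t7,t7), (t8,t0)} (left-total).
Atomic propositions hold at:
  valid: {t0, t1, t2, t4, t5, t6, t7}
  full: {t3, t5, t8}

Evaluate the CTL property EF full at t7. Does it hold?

EF full: least fixpoint, start Z0 = {t3, t5, t8}, add states with some successor in Z. Z1 = {t3, t4, t5, t8}; Z2 = {t3, t4, t5, t6, t8}; Z3 = {t2, t3, t4, t5, t6, t8}; Z4 = {t0, t2, t3, t4, t5, t6, t8}; fixed.
Sat(EF full) = {t0, t2, t3, t4, t5, t6, t8}
t7 ∉ Sat(EF full) = {t0, t2, t3, t4, t5, t6, t8}, so the formula does not hold at t7.

No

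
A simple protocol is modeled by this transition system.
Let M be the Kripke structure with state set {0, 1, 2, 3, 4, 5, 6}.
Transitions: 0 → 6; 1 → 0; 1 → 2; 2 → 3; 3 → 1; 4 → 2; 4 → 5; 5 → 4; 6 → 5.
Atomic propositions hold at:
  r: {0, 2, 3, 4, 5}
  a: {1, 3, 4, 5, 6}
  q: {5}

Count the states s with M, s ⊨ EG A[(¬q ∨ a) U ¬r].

Sat(¬q) = {0, 1, 2, 3, 4, 6}
Sat(¬q ∨ a) = {0, 1, 2, 3, 4, 5, 6}
Sat(¬r) = {1, 6}
A[(¬q ∨ a) U ¬r]: least fixpoint, start Z0 = Sat(¬r) = {1, 6}, add states in Sat(¬q ∨ a) with every successor in Z. Z1 = {0, 1, 3, 6}; Z2 = {0, 1, 2, 3, 6}; fixed.
Sat(A[(¬q ∨ a) U ¬r]) = {0, 1, 2, 3, 6}
EG A[(¬q ∨ a) U ¬r]: greatest fixpoint, start Z0 = {0, 1, 2, 3, 6}, keep only states in Sat with some successor in Z. Z1 = {0, 1, 2, 3}; Z2 = {1, 2, 3}; fixed.
Sat(EG A[(¬q ∨ a) U ¬r]) = {1, 2, 3}
|Sat(EG A[(¬q ∨ a) U ¬r])| = |{1, 2, 3}| = 3.

3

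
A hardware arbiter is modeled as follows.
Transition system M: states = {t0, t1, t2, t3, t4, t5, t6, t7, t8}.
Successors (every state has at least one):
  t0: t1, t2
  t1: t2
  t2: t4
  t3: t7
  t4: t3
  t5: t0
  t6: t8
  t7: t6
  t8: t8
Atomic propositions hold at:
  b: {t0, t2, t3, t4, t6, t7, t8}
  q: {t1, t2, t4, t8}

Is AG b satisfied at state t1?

No

AG b: greatest fixpoint, start Z0 = {t0, t2, t3, t4, t6, t7, t8}, keep only states in Sat with every successor in Z. Z1 = {t2, t3, t4, t6, t7, t8}; fixed.
Sat(AG b) = {t2, t3, t4, t6, t7, t8}
t1 ∉ Sat(AG b) = {t2, t3, t4, t6, t7, t8}, so the formula does not hold at t1.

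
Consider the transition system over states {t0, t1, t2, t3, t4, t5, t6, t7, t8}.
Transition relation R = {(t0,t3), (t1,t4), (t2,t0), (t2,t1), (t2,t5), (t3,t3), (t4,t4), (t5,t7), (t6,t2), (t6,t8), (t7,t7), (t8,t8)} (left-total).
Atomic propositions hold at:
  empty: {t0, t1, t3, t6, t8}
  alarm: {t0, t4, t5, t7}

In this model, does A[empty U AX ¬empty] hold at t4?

Sat(¬empty) = {t2, t4, t5, t7}
Sat(AX ¬empty) = {s : every successor in {t2, t4, t5, t7}} = {t1, t4, t5, t7}
A[empty U AX ¬empty]: least fixpoint, start Z0 = Sat(AX ¬empty) = {t1, t4, t5, t7}, add states in Sat(empty) with every successor in Z. Already a fixed point.
Sat(A[empty U AX ¬empty]) = {t1, t4, t5, t7}
t4 ∈ Sat(A[empty U AX ¬empty]) = {t1, t4, t5, t7}, so the formula holds at t4.

Yes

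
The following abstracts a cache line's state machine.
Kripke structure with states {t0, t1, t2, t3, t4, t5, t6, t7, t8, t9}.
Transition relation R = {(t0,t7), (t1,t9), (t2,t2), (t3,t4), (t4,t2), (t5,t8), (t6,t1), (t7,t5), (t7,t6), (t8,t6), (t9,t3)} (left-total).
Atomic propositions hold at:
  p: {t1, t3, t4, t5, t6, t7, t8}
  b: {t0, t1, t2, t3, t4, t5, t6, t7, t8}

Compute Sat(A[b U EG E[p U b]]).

E[p U b]: least fixpoint, start Z0 = Sat(b) = {t0, t1, t2, t3, t4, t5, t6, t7, t8}, add states in Sat(p) with some successor in Z. Already a fixed point.
Sat(E[p U b]) = {t0, t1, t2, t3, t4, t5, t6, t7, t8}
EG E[p U b]: greatest fixpoint, start Z0 = {t0, t1, t2, t3, t4, t5, t6, t7, t8}, keep only states in Sat with some successor in Z. Z1 = {t0, t2, t3, t4, t5, t6, t7, t8}; Z2 = {t0, t2, t3, t4, t5, t7, t8}; Z3 = {t0, t2, t3, t4, t5, t7}; Z4 = {t0, t2, t3, t4, t7}; Z5 = {t0, t2, t3, t4}; Z6 = {t2, t3, t4}; fixed.
Sat(EG E[p U b]) = {t2, t3, t4}
A[b U EG E[p U b]]: least fixpoint, start Z0 = Sat(EG E[p U b]) = {t2, t3, t4}, add states in Sat(b) with every successor in Z. Already a fixed point.
Sat(A[b U EG E[p U b]]) = {t2, t3, t4}

{t2, t3, t4}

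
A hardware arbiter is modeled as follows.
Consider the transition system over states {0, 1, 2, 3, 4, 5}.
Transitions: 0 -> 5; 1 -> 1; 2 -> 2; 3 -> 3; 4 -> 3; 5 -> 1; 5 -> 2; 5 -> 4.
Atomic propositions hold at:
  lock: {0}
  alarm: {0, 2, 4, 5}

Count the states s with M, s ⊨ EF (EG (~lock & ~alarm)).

Sat(~lock) = {1, 2, 3, 4, 5}
Sat(~alarm) = {1, 3}
Sat(~lock & ~alarm) = {1, 3}
EG (~lock & ~alarm): greatest fixpoint, start Z0 = {1, 3}, keep only states in Sat with some successor in Z. Already a fixed point.
Sat(EG (~lock & ~alarm)) = {1, 3}
EF (EG (~lock & ~alarm)): least fixpoint, start Z0 = {1, 3}, add states with some successor in Z. Z1 = {1, 3, 4, 5}; Z2 = {0, 1, 3, 4, 5}; fixed.
Sat(EF (EG (~lock & ~alarm))) = {0, 1, 3, 4, 5}
|Sat(EF (EG (~lock & ~alarm)))| = |{0, 1, 3, 4, 5}| = 5.

5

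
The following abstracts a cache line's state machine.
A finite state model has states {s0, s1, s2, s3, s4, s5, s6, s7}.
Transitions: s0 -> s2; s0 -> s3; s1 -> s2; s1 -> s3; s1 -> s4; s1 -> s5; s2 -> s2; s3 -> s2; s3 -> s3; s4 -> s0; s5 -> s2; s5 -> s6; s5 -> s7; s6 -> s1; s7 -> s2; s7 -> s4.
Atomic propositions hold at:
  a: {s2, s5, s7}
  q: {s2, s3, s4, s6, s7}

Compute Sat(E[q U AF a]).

{s2, s3, s5, s7}

AF a: least fixpoint, start Z0 = {s2, s5, s7}, add states with every successor in Z. Already a fixed point.
Sat(AF a) = {s2, s5, s7}
E[q U AF a]: least fixpoint, start Z0 = Sat(AF a) = {s2, s5, s7}, add states in Sat(q) with some successor in Z. Z1 = {s2, s3, s5, s7}; fixed.
Sat(E[q U AF a]) = {s2, s3, s5, s7}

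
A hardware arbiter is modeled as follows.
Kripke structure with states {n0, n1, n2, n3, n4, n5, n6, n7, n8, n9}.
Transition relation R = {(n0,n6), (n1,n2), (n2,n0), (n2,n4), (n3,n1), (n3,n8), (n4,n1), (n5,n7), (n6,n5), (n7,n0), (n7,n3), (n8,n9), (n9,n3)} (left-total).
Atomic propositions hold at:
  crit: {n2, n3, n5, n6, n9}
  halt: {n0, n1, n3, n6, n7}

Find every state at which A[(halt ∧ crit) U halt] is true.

Sat(halt ∧ crit) = {n3, n6}
A[(halt ∧ crit) U halt]: least fixpoint, start Z0 = Sat(halt) = {n0, n1, n3, n6, n7}, add states in Sat(halt ∧ crit) with every successor in Z. Already a fixed point.
Sat(A[(halt ∧ crit) U halt]) = {n0, n1, n3, n6, n7}

{n0, n1, n3, n6, n7}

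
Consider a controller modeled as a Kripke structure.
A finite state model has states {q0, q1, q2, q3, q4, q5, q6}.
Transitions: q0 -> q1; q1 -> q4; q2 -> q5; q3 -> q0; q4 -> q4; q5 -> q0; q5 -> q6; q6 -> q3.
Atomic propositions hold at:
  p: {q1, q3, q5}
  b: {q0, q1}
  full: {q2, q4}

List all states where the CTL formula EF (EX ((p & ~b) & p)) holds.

Sat(~b) = {q2, q3, q4, q5, q6}
Sat(p & ~b) = {q3, q5}
Sat((p & ~b) & p) = {q3, q5}
Sat(EX ((p & ~b) & p)) = {s : some successor in {q3, q5}} = {q2, q6}
EF (EX ((p & ~b) & p)): least fixpoint, start Z0 = {q2, q6}, add states with some successor in Z. Z1 = {q2, q5, q6}; fixed.
Sat(EF (EX ((p & ~b) & p))) = {q2, q5, q6}

{q2, q5, q6}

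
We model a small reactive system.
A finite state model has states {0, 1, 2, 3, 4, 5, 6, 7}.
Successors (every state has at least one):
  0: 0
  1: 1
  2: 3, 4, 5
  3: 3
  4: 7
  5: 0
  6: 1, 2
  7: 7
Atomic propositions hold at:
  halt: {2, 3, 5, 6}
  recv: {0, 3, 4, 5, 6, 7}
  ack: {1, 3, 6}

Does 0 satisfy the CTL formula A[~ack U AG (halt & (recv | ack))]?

No

Sat(~ack) = {0, 2, 4, 5, 7}
Sat(recv | ack) = {0, 1, 3, 4, 5, 6, 7}
Sat(halt & (recv | ack)) = {3, 5, 6}
AG (halt & (recv | ack)): greatest fixpoint, start Z0 = {3, 5, 6}, keep only states in Sat with every successor in Z. Z1 = {3}; fixed.
Sat(AG (halt & (recv | ack))) = {3}
A[~ack U AG (halt & (recv | ack))]: least fixpoint, start Z0 = Sat(AG (halt & (recv | ack))) = {3}, add states in Sat(~ack) with every successor in Z. Already a fixed point.
Sat(A[~ack U AG (halt & (recv | ack))]) = {3}
0 ∉ Sat(A[~ack U AG (halt & (recv | ack))]) = {3}, so the formula does not hold at 0.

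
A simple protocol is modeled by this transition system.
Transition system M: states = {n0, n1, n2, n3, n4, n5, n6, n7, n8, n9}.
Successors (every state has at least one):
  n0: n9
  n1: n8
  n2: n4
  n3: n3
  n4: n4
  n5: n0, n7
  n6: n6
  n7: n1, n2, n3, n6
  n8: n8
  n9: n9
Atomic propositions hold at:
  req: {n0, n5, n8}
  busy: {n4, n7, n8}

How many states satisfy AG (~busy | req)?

6

Sat(~busy) = {n0, n1, n2, n3, n5, n6, n9}
Sat(~busy | req) = {n0, n1, n2, n3, n5, n6, n8, n9}
AG (~busy | req): greatest fixpoint, start Z0 = {n0, n1, n2, n3, n5, n6, n8, n9}, keep only states in Sat with every successor in Z. Z1 = {n0, n1, n3, n6, n8, n9}; fixed.
Sat(AG (~busy | req)) = {n0, n1, n3, n6, n8, n9}
|Sat(AG (~busy | req))| = |{n0, n1, n3, n6, n8, n9}| = 6.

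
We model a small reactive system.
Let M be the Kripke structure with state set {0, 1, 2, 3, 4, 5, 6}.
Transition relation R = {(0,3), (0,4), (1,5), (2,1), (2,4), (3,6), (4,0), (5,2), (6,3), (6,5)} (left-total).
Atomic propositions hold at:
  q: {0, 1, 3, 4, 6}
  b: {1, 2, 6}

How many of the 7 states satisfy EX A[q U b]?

5

A[q U b]: least fixpoint, start Z0 = Sat(b) = {1, 2, 6}, add states in Sat(q) with every successor in Z. Z1 = {1, 2, 3, 6}; fixed.
Sat(A[q U b]) = {1, 2, 3, 6}
Sat(EX A[q U b]) = {s : some successor in {1, 2, 3, 6}} = {0, 2, 3, 5, 6}
|Sat(EX A[q U b])| = |{0, 2, 3, 5, 6}| = 5.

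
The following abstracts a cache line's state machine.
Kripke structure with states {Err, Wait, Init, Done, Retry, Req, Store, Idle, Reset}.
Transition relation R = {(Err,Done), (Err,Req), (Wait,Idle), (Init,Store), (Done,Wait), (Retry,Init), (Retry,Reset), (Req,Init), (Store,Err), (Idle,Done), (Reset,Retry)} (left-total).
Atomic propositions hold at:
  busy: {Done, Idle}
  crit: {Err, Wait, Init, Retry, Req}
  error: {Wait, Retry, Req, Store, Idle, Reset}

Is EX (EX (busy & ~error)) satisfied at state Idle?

Sat(~error) = {Err, Init, Done}
Sat(busy & ~error) = {Done}
Sat(EX (busy & ~error)) = {s : some successor in {Done}} = {Err, Idle}
Sat(EX (EX (busy & ~error))) = {s : some successor in {Err, Idle}} = {Wait, Store}
Idle ∉ Sat(EX (EX (busy & ~error))) = {Wait, Store}, so the formula does not hold at Idle.

No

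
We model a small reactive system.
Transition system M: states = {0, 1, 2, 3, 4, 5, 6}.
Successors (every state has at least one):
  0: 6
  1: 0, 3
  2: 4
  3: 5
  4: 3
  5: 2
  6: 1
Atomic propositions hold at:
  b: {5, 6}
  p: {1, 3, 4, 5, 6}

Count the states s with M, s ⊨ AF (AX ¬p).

4

Sat(¬p) = {0, 2}
Sat(AX ¬p) = {s : every successor in {0, 2}} = {5}
AF (AX ¬p): least fixpoint, start Z0 = {5}, add states with every successor in Z. Z1 = {3, 5}; Z2 = {3, 4, 5}; Z3 = {2, 3, 4, 5}; fixed.
Sat(AF (AX ¬p)) = {2, 3, 4, 5}
|Sat(AF (AX ¬p))| = |{2, 3, 4, 5}| = 4.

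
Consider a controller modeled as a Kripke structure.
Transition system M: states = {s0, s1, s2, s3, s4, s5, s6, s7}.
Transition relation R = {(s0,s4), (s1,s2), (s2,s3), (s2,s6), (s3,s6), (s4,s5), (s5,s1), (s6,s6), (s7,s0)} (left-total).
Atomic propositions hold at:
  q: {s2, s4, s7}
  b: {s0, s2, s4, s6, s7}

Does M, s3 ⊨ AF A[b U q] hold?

A[b U q]: least fixpoint, start Z0 = Sat(q) = {s2, s4, s7}, add states in Sat(b) with every successor in Z. Z1 = {s0, s2, s4, s7}; fixed.
Sat(A[b U q]) = {s0, s2, s4, s7}
AF A[b U q]: least fixpoint, start Z0 = {s0, s2, s4, s7}, add states with every successor in Z. Z1 = {s0, s1, s2, s4, s7}; Z2 = {s0, s1, s2, s4, s5, s7}; fixed.
Sat(AF A[b U q]) = {s0, s1, s2, s4, s5, s7}
s3 ∉ Sat(AF A[b U q]) = {s0, s1, s2, s4, s5, s7}, so the formula does not hold at s3.

No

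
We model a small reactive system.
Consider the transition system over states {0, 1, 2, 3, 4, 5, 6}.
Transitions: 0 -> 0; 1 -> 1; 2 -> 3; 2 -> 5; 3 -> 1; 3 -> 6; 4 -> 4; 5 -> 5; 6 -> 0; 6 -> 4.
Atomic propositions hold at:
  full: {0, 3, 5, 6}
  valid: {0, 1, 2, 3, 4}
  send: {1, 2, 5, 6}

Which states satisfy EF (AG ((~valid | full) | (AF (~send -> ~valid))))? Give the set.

{0, 1, 2, 3, 5, 6}

Sat(~valid) = {5, 6}
Sat(~valid | full) = {0, 3, 5, 6}
Sat(~send) = {0, 3, 4}
Sat(~send -> ~valid) = {1, 2, 5, 6}
AF (~send -> ~valid): least fixpoint, start Z0 = {1, 2, 5, 6}, add states with every successor in Z. Z1 = {1, 2, 3, 5, 6}; fixed.
Sat(AF (~send -> ~valid)) = {1, 2, 3, 5, 6}
Sat((~valid | full) | (AF (~send -> ~valid))) = {0, 1, 2, 3, 5, 6}
AG ((~valid | full) | (AF (~send -> ~valid))): greatest fixpoint, start Z0 = {0, 1, 2, 3, 5, 6}, keep only states in Sat with every successor in Z. Z1 = {0, 1, 2, 3, 5}; Z2 = {0, 1, 2, 5}; Z3 = {0, 1, 5}; fixed.
Sat(AG ((~valid | full) | (AF (~send -> ~valid)))) = {0, 1, 5}
EF (AG ((~valid | full) | (AF (~send -> ~valid)))): least fixpoint, start Z0 = {0, 1, 5}, add states with some successor in Z. Z1 = {0, 1, 2, 3, 5, 6}; fixed.
Sat(EF (AG ((~valid | full) | (AF (~send -> ~valid))))) = {0, 1, 2, 3, 5, 6}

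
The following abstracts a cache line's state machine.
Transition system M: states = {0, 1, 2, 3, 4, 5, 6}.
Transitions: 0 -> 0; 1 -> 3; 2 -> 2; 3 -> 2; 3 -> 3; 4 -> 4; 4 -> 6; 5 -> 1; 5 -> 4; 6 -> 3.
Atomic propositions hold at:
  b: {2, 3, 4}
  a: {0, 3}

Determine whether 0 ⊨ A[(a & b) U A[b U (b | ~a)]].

Sat(a & b) = {3}
Sat(~a) = {1, 2, 4, 5, 6}
Sat(b | ~a) = {1, 2, 3, 4, 5, 6}
A[b U (b | ~a)]: least fixpoint, start Z0 = Sat((b | ~a)) = {1, 2, 3, 4, 5, 6}, add states in Sat(b) with every successor in Z. Already a fixed point.
Sat(A[b U (b | ~a)]) = {1, 2, 3, 4, 5, 6}
A[(a & b) U A[b U (b | ~a)]]: least fixpoint, start Z0 = Sat(A[b U (b | ~a)]) = {1, 2, 3, 4, 5, 6}, add states in Sat(a & b) with every successor in Z. Already a fixed point.
Sat(A[(a & b) U A[b U (b | ~a)]]) = {1, 2, 3, 4, 5, 6}
0 ∉ Sat(A[(a & b) U A[b U (b | ~a)]]) = {1, 2, 3, 4, 5, 6}, so the formula does not hold at 0.

No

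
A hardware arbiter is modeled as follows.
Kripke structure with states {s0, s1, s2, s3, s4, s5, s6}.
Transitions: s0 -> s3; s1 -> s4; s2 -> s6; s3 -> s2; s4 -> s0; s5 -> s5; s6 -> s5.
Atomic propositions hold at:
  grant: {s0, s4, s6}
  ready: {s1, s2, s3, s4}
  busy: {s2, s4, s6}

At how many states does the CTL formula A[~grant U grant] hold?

Sat(~grant) = {s1, s2, s3, s5}
A[~grant U grant]: least fixpoint, start Z0 = Sat(grant) = {s0, s4, s6}, add states in Sat(~grant) with every successor in Z. Z1 = {s0, s1, s2, s4, s6}; Z2 = {s0, s1, s2, s3, s4, s6}; fixed.
Sat(A[~grant U grant]) = {s0, s1, s2, s3, s4, s6}
|Sat(A[~grant U grant])| = |{s0, s1, s2, s3, s4, s6}| = 6.

6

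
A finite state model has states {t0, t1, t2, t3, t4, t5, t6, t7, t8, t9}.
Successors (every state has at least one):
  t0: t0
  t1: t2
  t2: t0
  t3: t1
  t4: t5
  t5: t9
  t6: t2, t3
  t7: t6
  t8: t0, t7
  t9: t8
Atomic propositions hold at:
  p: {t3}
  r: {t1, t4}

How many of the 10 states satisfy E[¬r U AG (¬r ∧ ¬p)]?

Sat(¬r) = {t0, t2, t3, t5, t6, t7, t8, t9}
Sat(¬p) = {t0, t1, t2, t4, t5, t6, t7, t8, t9}
Sat(¬r ∧ ¬p) = {t0, t2, t5, t6, t7, t8, t9}
AG (¬r ∧ ¬p): greatest fixpoint, start Z0 = {t0, t2, t5, t6, t7, t8, t9}, keep only states in Sat with every successor in Z. Z1 = {t0, t2, t5, t7, t8, t9}; Z2 = {t0, t2, t5, t8, t9}; Z3 = {t0, t2, t5, t9}; Z4 = {t0, t2, t5}; Z5 = {t0, t2}; fixed.
Sat(AG (¬r ∧ ¬p)) = {t0, t2}
E[¬r U AG (¬r ∧ ¬p)]: least fixpoint, start Z0 = Sat(AG (¬r ∧ ¬p)) = {t0, t2}, add states in Sat(¬r) with some successor in Z. Z1 = {t0, t2, t6, t8}; Z2 = {t0, t2, t6, t7, t8, t9}; Z3 = {t0, t2, t5, t6, t7, t8, t9}; fixed.
Sat(E[¬r U AG (¬r ∧ ¬p)]) = {t0, t2, t5, t6, t7, t8, t9}
|Sat(E[¬r U AG (¬r ∧ ¬p)])| = |{t0, t2, t5, t6, t7, t8, t9}| = 7.

7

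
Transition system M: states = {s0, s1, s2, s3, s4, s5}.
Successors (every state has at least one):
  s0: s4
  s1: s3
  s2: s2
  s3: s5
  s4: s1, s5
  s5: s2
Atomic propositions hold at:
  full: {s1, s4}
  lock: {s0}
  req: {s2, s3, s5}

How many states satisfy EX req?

5

Sat(EX req) = {s : some successor in {s2, s3, s5}} = {s1, s2, s3, s4, s5}
|Sat(EX req)| = |{s1, s2, s3, s4, s5}| = 5.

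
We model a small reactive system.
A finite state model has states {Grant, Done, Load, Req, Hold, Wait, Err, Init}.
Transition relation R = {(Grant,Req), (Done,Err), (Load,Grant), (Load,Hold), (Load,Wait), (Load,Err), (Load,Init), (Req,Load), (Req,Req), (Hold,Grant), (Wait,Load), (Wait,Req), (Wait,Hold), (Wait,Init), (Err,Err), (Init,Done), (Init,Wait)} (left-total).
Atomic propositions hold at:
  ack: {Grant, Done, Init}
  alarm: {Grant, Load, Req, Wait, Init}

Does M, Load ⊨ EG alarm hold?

EG alarm: greatest fixpoint, start Z0 = {Grant, Load, Req, Wait, Init}, keep only states in Sat with some successor in Z. Already a fixed point.
Sat(EG alarm) = {Grant, Load, Req, Wait, Init}
Load ∈ Sat(EG alarm) = {Grant, Load, Req, Wait, Init}, so the formula holds at Load.

Yes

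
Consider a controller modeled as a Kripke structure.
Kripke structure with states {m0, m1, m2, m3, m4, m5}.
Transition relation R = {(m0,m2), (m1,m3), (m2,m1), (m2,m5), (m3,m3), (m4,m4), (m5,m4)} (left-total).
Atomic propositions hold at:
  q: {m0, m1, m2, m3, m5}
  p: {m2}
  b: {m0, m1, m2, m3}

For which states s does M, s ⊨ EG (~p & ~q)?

{m4}

Sat(~p) = {m0, m1, m3, m4, m5}
Sat(~q) = {m4}
Sat(~p & ~q) = {m4}
EG (~p & ~q): greatest fixpoint, start Z0 = {m4}, keep only states in Sat with some successor in Z. Already a fixed point.
Sat(EG (~p & ~q)) = {m4}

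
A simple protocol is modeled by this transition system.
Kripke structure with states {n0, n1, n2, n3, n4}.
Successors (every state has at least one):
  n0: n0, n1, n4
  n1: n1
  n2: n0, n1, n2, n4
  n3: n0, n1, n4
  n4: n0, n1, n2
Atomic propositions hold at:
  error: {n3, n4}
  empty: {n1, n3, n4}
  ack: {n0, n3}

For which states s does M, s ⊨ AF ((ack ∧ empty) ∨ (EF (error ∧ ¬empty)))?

{n3}

Sat(ack ∧ empty) = {n3}
Sat(¬empty) = {n0, n2}
Sat(error ∧ ¬empty) = ∅
EF (error ∧ ¬empty): least fixpoint, start Z0 = ∅, add states with some successor in Z. Already a fixed point.
Sat(EF (error ∧ ¬empty)) = ∅
Sat((ack ∧ empty) ∨ (EF (error ∧ ¬empty))) = {n3}
AF ((ack ∧ empty) ∨ (EF (error ∧ ¬empty))): least fixpoint, start Z0 = {n3}, add states with every successor in Z. Already a fixed point.
Sat(AF ((ack ∧ empty) ∨ (EF (error ∧ ¬empty)))) = {n3}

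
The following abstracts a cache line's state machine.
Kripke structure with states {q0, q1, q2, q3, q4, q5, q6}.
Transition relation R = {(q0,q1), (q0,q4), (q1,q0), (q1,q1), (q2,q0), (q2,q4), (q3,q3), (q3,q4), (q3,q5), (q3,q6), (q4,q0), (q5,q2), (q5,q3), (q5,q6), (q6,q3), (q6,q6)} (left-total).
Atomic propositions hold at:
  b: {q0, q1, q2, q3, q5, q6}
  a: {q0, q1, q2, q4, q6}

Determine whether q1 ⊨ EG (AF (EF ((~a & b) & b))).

No

Sat(~a) = {q3, q5}
Sat(~a & b) = {q3, q5}
Sat((~a & b) & b) = {q3, q5}
EF ((~a & b) & b): least fixpoint, start Z0 = {q3, q5}, add states with some successor in Z. Z1 = {q3, q5, q6}; fixed.
Sat(EF ((~a & b) & b)) = {q3, q5, q6}
AF (EF ((~a & b) & b)): least fixpoint, start Z0 = {q3, q5, q6}, add states with every successor in Z. Already a fixed point.
Sat(AF (EF ((~a & b) & b))) = {q3, q5, q6}
EG (AF (EF ((~a & b) & b))): greatest fixpoint, start Z0 = {q3, q5, q6}, keep only states in Sat with some successor in Z. Already a fixed point.
Sat(EG (AF (EF ((~a & b) & b)))) = {q3, q5, q6}
q1 ∉ Sat(EG (AF (EF ((~a & b) & b)))) = {q3, q5, q6}, so the formula does not hold at q1.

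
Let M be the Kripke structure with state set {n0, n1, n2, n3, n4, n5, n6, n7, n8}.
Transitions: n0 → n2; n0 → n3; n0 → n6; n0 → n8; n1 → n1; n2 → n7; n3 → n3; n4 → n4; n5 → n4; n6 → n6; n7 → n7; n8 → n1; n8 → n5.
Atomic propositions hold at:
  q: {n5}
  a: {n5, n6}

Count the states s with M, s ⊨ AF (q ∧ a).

Sat(q ∧ a) = {n5}
AF (q ∧ a): least fixpoint, start Z0 = {n5}, add states with every successor in Z. Already a fixed point.
Sat(AF (q ∧ a)) = {n5}
|Sat(AF (q ∧ a))| = |{n5}| = 1.

1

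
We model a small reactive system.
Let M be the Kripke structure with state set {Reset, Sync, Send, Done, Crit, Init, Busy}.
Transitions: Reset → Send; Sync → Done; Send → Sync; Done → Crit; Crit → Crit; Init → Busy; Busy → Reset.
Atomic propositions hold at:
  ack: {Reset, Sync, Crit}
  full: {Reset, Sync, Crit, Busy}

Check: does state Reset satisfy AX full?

No

Sat(AX full) = {s : every successor in {Reset, Sync, Crit, Busy}} = {Send, Done, Crit, Init, Busy}
Reset ∉ Sat(AX full) = {Send, Done, Crit, Init, Busy}, so the formula does not hold at Reset.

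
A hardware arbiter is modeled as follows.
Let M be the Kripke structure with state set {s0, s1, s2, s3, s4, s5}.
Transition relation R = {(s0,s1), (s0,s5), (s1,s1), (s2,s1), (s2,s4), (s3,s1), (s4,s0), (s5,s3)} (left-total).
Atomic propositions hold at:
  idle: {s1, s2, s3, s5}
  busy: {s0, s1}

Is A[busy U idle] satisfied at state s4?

No

A[busy U idle]: least fixpoint, start Z0 = Sat(idle) = {s1, s2, s3, s5}, add states in Sat(busy) with every successor in Z. Z1 = {s0, s1, s2, s3, s5}; fixed.
Sat(A[busy U idle]) = {s0, s1, s2, s3, s5}
s4 ∉ Sat(A[busy U idle]) = {s0, s1, s2, s3, s5}, so the formula does not hold at s4.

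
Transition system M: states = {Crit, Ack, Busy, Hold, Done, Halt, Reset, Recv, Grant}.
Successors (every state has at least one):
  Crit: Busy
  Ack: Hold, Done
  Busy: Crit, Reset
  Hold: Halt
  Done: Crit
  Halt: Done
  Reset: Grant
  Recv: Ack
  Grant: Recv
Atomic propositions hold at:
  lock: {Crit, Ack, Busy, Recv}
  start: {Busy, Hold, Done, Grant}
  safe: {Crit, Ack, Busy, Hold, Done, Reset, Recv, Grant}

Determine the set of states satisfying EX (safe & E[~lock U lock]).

{Crit, Ack, Busy, Done, Halt, Reset, Recv, Grant}

Sat(~lock) = {Hold, Done, Halt, Reset, Grant}
E[~lock U lock]: least fixpoint, start Z0 = Sat(lock) = {Crit, Ack, Busy, Recv}, add states in Sat(~lock) with some successor in Z. Z1 = {Crit, Ack, Busy, Done, Recv, Grant}; Z2 = {Crit, Ack, Busy, Done, Halt, Reset, Recv, Grant}; Z3 = {Crit, Ack, Busy, Hold, Done, Halt, Reset, Recv, Grant}; fixed.
Sat(E[~lock U lock]) = {Crit, Ack, Busy, Hold, Done, Halt, Reset, Recv, Grant}
Sat(safe & E[~lock U lock]) = {Crit, Ack, Busy, Hold, Done, Reset, Recv, Grant}
Sat(EX (safe & E[~lock U lock])) = {s : some successor in {Crit, Ack, Busy, Hold, Done, Reset, Recv, Grant}} = {Crit, Ack, Busy, Done, Halt, Reset, Recv, Grant}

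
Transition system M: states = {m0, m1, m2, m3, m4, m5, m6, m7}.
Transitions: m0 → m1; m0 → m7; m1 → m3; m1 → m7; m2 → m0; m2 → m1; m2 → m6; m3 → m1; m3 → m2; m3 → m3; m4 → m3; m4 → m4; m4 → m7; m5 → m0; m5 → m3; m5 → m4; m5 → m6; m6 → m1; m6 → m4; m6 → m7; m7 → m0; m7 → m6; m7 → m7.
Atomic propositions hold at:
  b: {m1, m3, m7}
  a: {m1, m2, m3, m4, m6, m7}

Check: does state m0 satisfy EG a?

No

EG a: greatest fixpoint, start Z0 = {m1, m2, m3, m4, m6, m7}, keep only states in Sat with some successor in Z. Already a fixed point.
Sat(EG a) = {m1, m2, m3, m4, m6, m7}
m0 ∉ Sat(EG a) = {m1, m2, m3, m4, m6, m7}, so the formula does not hold at m0.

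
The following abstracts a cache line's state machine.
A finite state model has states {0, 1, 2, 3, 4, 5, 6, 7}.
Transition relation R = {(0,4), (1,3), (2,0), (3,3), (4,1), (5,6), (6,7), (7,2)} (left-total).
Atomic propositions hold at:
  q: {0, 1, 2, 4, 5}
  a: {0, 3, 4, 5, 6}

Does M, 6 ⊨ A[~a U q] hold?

Sat(~a) = {1, 2, 7}
A[~a U q]: least fixpoint, start Z0 = Sat(q) = {0, 1, 2, 4, 5}, add states in Sat(~a) with every successor in Z. Z1 = {0, 1, 2, 4, 5, 7}; fixed.
Sat(A[~a U q]) = {0, 1, 2, 4, 5, 7}
6 ∉ Sat(A[~a U q]) = {0, 1, 2, 4, 5, 7}, so the formula does not hold at 6.

No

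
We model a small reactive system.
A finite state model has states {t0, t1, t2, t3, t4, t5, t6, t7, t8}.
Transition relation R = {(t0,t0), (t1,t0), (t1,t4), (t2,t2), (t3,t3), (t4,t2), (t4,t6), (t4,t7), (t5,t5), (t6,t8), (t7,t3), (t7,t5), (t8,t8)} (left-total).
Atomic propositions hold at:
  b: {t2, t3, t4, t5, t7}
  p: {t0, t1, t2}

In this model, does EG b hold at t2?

Yes

EG b: greatest fixpoint, start Z0 = {t2, t3, t4, t5, t7}, keep only states in Sat with some successor in Z. Already a fixed point.
Sat(EG b) = {t2, t3, t4, t5, t7}
t2 ∈ Sat(EG b) = {t2, t3, t4, t5, t7}, so the formula holds at t2.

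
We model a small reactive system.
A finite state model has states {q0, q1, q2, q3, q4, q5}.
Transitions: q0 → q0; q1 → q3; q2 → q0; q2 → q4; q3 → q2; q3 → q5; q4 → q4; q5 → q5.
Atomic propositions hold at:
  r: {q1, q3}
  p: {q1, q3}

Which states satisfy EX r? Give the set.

Sat(EX r) = {s : some successor in {q1, q3}} = {q1}

{q1}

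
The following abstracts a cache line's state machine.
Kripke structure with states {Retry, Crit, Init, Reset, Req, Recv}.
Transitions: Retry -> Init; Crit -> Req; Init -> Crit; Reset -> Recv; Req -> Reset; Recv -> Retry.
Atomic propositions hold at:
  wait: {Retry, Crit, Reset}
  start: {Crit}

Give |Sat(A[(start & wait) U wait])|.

3

Sat(start & wait) = {Crit}
A[(start & wait) U wait]: least fixpoint, start Z0 = Sat(wait) = {Retry, Crit, Reset}, add states in Sat(start & wait) with every successor in Z. Already a fixed point.
Sat(A[(start & wait) U wait]) = {Retry, Crit, Reset}
|Sat(A[(start & wait) U wait])| = |{Retry, Crit, Reset}| = 3.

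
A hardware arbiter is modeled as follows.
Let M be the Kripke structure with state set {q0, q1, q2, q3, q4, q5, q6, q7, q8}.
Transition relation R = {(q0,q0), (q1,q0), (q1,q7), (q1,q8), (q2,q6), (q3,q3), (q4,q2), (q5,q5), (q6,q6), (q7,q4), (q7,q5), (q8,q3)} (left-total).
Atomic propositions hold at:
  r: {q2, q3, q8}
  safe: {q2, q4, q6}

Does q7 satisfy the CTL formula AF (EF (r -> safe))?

Yes

Sat(r -> safe) = {q0, q1, q2, q4, q5, q6, q7}
EF (r -> safe): least fixpoint, start Z0 = {q0, q1, q2, q4, q5, q6, q7}, add states with some successor in Z. Already a fixed point.
Sat(EF (r -> safe)) = {q0, q1, q2, q4, q5, q6, q7}
AF (EF (r -> safe)): least fixpoint, start Z0 = {q0, q1, q2, q4, q5, q6, q7}, add states with every successor in Z. Already a fixed point.
Sat(AF (EF (r -> safe))) = {q0, q1, q2, q4, q5, q6, q7}
q7 ∈ Sat(AF (EF (r -> safe))) = {q0, q1, q2, q4, q5, q6, q7}, so the formula holds at q7.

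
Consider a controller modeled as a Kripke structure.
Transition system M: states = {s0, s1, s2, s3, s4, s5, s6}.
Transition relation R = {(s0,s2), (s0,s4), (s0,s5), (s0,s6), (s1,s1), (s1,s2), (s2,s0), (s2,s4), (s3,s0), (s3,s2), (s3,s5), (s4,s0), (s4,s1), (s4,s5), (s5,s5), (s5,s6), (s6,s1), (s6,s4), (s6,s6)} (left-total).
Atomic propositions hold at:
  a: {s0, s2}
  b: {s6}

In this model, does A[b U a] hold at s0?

A[b U a]: least fixpoint, start Z0 = Sat(a) = {s0, s2}, add states in Sat(b) with every successor in Z. Already a fixed point.
Sat(A[b U a]) = {s0, s2}
s0 ∈ Sat(A[b U a]) = {s0, s2}, so the formula holds at s0.

Yes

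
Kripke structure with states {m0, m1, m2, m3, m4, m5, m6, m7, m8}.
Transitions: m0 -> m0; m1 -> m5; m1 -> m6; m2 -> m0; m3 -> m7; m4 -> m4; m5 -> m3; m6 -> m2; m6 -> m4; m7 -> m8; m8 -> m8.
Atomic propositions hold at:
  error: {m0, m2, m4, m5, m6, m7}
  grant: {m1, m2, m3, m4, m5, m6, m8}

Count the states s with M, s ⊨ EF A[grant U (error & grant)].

Sat(error & grant) = {m2, m4, m5, m6}
A[grant U (error & grant)]: least fixpoint, start Z0 = Sat((error & grant)) = {m2, m4, m5, m6}, add states in Sat(grant) with every successor in Z. Z1 = {m1, m2, m4, m5, m6}; fixed.
Sat(A[grant U (error & grant)]) = {m1, m2, m4, m5, m6}
EF A[grant U (error & grant)]: least fixpoint, start Z0 = {m1, m2, m4, m5, m6}, add states with some successor in Z. Already a fixed point.
Sat(EF A[grant U (error & grant)]) = {m1, m2, m4, m5, m6}
|Sat(EF A[grant U (error & grant)])| = |{m1, m2, m4, m5, m6}| = 5.

5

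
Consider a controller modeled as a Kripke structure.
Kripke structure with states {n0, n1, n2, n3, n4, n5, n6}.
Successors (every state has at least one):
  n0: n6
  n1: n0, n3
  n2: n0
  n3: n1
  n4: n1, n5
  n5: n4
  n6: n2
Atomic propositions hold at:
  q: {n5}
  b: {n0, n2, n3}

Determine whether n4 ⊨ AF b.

No

AF b: least fixpoint, start Z0 = {n0, n2, n3}, add states with every successor in Z. Z1 = {n0, n1, n2, n3, n6}; fixed.
Sat(AF b) = {n0, n1, n2, n3, n6}
n4 ∉ Sat(AF b) = {n0, n1, n2, n3, n6}, so the formula does not hold at n4.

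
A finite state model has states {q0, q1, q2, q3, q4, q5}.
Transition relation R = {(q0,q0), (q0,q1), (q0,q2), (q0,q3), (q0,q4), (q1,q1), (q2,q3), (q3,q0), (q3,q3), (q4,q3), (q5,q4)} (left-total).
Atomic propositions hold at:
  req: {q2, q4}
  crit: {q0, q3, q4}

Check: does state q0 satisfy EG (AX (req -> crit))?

No

Sat(req -> crit) = {q0, q1, q3, q4, q5}
Sat(AX (req -> crit)) = {s : every successor in {q0, q1, q3, q4, q5}} = {q1, q2, q3, q4, q5}
EG (AX (req -> crit)): greatest fixpoint, start Z0 = {q1, q2, q3, q4, q5}, keep only states in Sat with some successor in Z. Already a fixed point.
Sat(EG (AX (req -> crit))) = {q1, q2, q3, q4, q5}
q0 ∉ Sat(EG (AX (req -> crit))) = {q1, q2, q3, q4, q5}, so the formula does not hold at q0.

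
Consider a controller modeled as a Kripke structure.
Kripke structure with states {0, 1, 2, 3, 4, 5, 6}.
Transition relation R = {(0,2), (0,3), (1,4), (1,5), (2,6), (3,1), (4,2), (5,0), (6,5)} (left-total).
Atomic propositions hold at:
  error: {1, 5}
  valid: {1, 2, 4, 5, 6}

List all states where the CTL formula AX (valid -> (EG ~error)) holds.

{5}

Sat(~error) = {0, 2, 3, 4, 6}
EG ~error: greatest fixpoint, start Z0 = {0, 2, 3, 4, 6}, keep only states in Sat with some successor in Z. Z1 = {0, 2, 4}; Z2 = {0, 4}; Z3 = ∅; fixed.
Sat(EG ~error) = ∅
Sat(valid -> (EG ~error)) = {0, 3}
Sat(AX (valid -> (EG ~error))) = {s : every successor in {0, 3}} = {5}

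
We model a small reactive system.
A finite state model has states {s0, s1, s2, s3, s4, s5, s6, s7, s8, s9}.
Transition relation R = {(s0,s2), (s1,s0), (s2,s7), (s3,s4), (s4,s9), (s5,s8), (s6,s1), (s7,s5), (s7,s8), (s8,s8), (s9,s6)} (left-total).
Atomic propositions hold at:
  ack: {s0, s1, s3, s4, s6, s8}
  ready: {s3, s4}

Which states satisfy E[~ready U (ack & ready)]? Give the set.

Sat(~ready) = {s0, s1, s2, s5, s6, s7, s8, s9}
Sat(ack & ready) = {s3, s4}
E[~ready U (ack & ready)]: least fixpoint, start Z0 = Sat((ack & ready)) = {s3, s4}, add states in Sat(~ready) with some successor in Z. Already a fixed point.
Sat(E[~ready U (ack & ready)]) = {s3, s4}

{s3, s4}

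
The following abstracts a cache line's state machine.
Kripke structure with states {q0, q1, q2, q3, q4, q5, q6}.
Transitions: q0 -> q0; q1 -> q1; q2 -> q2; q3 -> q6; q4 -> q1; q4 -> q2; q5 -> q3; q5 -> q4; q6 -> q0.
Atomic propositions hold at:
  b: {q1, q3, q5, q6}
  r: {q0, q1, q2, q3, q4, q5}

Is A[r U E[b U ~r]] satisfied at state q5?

Yes

Sat(~r) = {q6}
E[b U ~r]: least fixpoint, start Z0 = Sat(~r) = {q6}, add states in Sat(b) with some successor in Z. Z1 = {q3, q6}; Z2 = {q3, q5, q6}; fixed.
Sat(E[b U ~r]) = {q3, q5, q6}
A[r U E[b U ~r]]: least fixpoint, start Z0 = Sat(E[b U ~r]) = {q3, q5, q6}, add states in Sat(r) with every successor in Z. Already a fixed point.
Sat(A[r U E[b U ~r]]) = {q3, q5, q6}
q5 ∈ Sat(A[r U E[b U ~r]]) = {q3, q5, q6}, so the formula holds at q5.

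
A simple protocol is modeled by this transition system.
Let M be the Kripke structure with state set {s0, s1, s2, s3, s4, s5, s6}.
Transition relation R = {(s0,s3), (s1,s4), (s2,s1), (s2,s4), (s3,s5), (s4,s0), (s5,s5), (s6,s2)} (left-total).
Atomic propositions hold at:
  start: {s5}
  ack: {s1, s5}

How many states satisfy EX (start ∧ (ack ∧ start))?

2

Sat(ack ∧ start) = {s5}
Sat(start ∧ (ack ∧ start)) = {s5}
Sat(EX (start ∧ (ack ∧ start))) = {s : some successor in {s5}} = {s3, s5}
|Sat(EX (start ∧ (ack ∧ start)))| = |{s3, s5}| = 2.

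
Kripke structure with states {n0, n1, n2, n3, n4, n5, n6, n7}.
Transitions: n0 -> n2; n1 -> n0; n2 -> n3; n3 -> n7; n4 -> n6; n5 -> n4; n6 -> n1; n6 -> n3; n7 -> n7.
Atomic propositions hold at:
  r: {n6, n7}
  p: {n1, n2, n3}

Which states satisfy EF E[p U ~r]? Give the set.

Sat(~r) = {n0, n1, n2, n3, n4, n5}
E[p U ~r]: least fixpoint, start Z0 = Sat(~r) = {n0, n1, n2, n3, n4, n5}, add states in Sat(p) with some successor in Z. Already a fixed point.
Sat(E[p U ~r]) = {n0, n1, n2, n3, n4, n5}
EF E[p U ~r]: least fixpoint, start Z0 = {n0, n1, n2, n3, n4, n5}, add states with some successor in Z. Z1 = {n0, n1, n2, n3, n4, n5, n6}; fixed.
Sat(EF E[p U ~r]) = {n0, n1, n2, n3, n4, n5, n6}

{n0, n1, n2, n3, n4, n5, n6}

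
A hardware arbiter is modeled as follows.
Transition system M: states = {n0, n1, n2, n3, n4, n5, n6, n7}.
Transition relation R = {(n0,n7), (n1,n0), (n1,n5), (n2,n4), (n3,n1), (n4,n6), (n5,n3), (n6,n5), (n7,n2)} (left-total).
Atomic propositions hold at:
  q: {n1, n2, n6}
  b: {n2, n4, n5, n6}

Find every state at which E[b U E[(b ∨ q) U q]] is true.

{n1, n2, n4, n6}

Sat(b ∨ q) = {n1, n2, n4, n5, n6}
E[(b ∨ q) U q]: least fixpoint, start Z0 = Sat(q) = {n1, n2, n6}, add states in Sat(b ∨ q) with some successor in Z. Z1 = {n1, n2, n4, n6}; fixed.
Sat(E[(b ∨ q) U q]) = {n1, n2, n4, n6}
E[b U E[(b ∨ q) U q]]: least fixpoint, start Z0 = Sat(E[(b ∨ q) U q]) = {n1, n2, n4, n6}, add states in Sat(b) with some successor in Z. Already a fixed point.
Sat(E[b U E[(b ∨ q) U q]]) = {n1, n2, n4, n6}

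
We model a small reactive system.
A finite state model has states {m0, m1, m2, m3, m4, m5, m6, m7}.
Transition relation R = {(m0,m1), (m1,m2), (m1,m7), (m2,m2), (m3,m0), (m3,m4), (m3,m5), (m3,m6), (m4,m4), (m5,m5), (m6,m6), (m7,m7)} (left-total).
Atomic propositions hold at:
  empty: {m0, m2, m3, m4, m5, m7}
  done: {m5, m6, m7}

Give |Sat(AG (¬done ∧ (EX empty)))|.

2

Sat(¬done) = {m0, m1, m2, m3, m4}
Sat(EX empty) = {s : some successor in {m0, m2, m3, m4, m5, m7}} = {m1, m2, m3, m4, m5, m7}
Sat(¬done ∧ (EX empty)) = {m1, m2, m3, m4}
AG (¬done ∧ (EX empty)): greatest fixpoint, start Z0 = {m1, m2, m3, m4}, keep only states in Sat with every successor in Z. Z1 = {m2, m4}; fixed.
Sat(AG (¬done ∧ (EX empty))) = {m2, m4}
|Sat(AG (¬done ∧ (EX empty)))| = |{m2, m4}| = 2.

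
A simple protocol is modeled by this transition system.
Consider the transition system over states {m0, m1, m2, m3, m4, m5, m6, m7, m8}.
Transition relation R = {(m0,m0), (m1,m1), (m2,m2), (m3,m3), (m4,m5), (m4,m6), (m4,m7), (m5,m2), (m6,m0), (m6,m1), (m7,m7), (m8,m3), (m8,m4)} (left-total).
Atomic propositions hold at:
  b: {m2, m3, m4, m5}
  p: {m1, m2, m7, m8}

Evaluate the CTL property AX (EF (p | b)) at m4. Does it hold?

Sat(p | b) = {m1, m2, m3, m4, m5, m7, m8}
EF (p | b): least fixpoint, start Z0 = {m1, m2, m3, m4, m5, m7, m8}, add states with some successor in Z. Z1 = {m1, m2, m3, m4, m5, m6, m7, m8}; fixed.
Sat(EF (p | b)) = {m1, m2, m3, m4, m5, m6, m7, m8}
Sat(AX (EF (p | b))) = {s : every successor in {m1, m2, m3, m4, m5, m6, m7, m8}} = {m1, m2, m3, m4, m5, m7, m8}
m4 ∈ Sat(AX (EF (p | b))) = {m1, m2, m3, m4, m5, m7, m8}, so the formula holds at m4.

Yes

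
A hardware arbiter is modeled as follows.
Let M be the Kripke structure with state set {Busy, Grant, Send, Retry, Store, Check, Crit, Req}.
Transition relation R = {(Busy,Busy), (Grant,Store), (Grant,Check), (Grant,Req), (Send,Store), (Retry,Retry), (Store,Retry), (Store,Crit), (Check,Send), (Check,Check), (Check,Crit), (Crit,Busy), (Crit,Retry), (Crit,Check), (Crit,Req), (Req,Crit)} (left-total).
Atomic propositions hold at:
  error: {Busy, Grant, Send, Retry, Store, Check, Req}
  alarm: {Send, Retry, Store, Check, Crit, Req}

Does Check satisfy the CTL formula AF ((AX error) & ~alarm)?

Sat(AX error) = {s : every successor in {Busy, Grant, Send, Retry, Store, Check, Req}} = {Busy, Grant, Send, Retry, Crit}
Sat(~alarm) = {Busy, Grant}
Sat((AX error) & ~alarm) = {Busy, Grant}
AF ((AX error) & ~alarm): least fixpoint, start Z0 = {Busy, Grant}, add states with every successor in Z. Already a fixed point.
Sat(AF ((AX error) & ~alarm)) = {Busy, Grant}
Check ∉ Sat(AF ((AX error) & ~alarm)) = {Busy, Grant}, so the formula does not hold at Check.

No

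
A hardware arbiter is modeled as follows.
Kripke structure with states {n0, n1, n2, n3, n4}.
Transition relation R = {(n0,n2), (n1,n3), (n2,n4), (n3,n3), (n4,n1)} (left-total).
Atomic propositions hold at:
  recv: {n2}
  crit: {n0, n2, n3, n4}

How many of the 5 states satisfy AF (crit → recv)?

4

Sat(crit → recv) = {n1, n2}
AF (crit → recv): least fixpoint, start Z0 = {n1, n2}, add states with every successor in Z. Z1 = {n0, n1, n2, n4}; fixed.
Sat(AF (crit → recv)) = {n0, n1, n2, n4}
|Sat(AF (crit → recv))| = |{n0, n1, n2, n4}| = 4.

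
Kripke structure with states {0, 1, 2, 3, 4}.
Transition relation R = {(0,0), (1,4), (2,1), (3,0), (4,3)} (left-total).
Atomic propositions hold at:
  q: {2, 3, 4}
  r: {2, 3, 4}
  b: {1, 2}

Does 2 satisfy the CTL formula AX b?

Sat(AX b) = {s : every successor in {1, 2}} = {2}
2 ∈ Sat(AX b) = {2}, so the formula holds at 2.

Yes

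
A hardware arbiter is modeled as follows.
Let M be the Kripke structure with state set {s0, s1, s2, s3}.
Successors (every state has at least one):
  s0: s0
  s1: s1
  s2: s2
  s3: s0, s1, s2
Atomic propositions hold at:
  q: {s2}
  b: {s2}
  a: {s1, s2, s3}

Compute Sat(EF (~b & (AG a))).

{s1, s3}

Sat(~b) = {s0, s1, s3}
AG a: greatest fixpoint, start Z0 = {s1, s2, s3}, keep only states in Sat with every successor in Z. Z1 = {s1, s2}; fixed.
Sat(AG a) = {s1, s2}
Sat(~b & (AG a)) = {s1}
EF (~b & (AG a)): least fixpoint, start Z0 = {s1}, add states with some successor in Z. Z1 = {s1, s3}; fixed.
Sat(EF (~b & (AG a))) = {s1, s3}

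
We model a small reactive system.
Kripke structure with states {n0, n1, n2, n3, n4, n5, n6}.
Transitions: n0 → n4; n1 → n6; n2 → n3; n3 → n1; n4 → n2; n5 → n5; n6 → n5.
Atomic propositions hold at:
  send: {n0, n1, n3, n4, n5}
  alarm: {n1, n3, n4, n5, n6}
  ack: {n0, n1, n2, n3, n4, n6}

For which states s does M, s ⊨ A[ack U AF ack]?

AF ack: least fixpoint, start Z0 = {n0, n1, n2, n3, n4, n6}, add states with every successor in Z. Already a fixed point.
Sat(AF ack) = {n0, n1, n2, n3, n4, n6}
A[ack U AF ack]: least fixpoint, start Z0 = Sat(AF ack) = {n0, n1, n2, n3, n4, n6}, add states in Sat(ack) with every successor in Z. Already a fixed point.
Sat(A[ack U AF ack]) = {n0, n1, n2, n3, n4, n6}

{n0, n1, n2, n3, n4, n6}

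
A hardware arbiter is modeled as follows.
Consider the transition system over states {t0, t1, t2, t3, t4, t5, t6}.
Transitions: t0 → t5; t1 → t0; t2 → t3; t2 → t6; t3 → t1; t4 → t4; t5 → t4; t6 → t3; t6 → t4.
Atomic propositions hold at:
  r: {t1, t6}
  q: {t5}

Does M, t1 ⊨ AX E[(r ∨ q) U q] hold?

No

Sat(r ∨ q) = {t1, t5, t6}
E[(r ∨ q) U q]: least fixpoint, start Z0 = Sat(q) = {t5}, add states in Sat(r ∨ q) with some successor in Z. Already a fixed point.
Sat(E[(r ∨ q) U q]) = {t5}
Sat(AX E[(r ∨ q) U q]) = {s : every successor in {t5}} = {t0}
t1 ∉ Sat(AX E[(r ∨ q) U q]) = {t0}, so the formula does not hold at t1.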